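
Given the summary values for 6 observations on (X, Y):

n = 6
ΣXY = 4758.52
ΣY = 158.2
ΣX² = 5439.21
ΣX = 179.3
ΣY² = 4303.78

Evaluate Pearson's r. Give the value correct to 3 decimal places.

0.299

r = (nΣXY − ΣXΣY) / √[(nΣX² − (ΣX)²)(nΣY² − (ΣY)²)]
Numerator: 6×4758.52 − 179.3×158.2 = 185.86
Denominator: √[(32635.26 − 32148.49)(25822.68 − 25027.24)] = √[486.77 × 795.44] = 622.2510
r = 185.86 / 622.2510 ≈ 0.299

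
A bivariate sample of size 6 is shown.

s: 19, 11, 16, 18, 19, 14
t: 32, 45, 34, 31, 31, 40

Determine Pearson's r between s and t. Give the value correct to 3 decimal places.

-0.976

n = 6, Σs = 97, Σt = 213, Σs² = 1619, Σt² = 7727, Σst = 3354
nΣst − ΣsΣt = 20124 − 20661 = -537
nΣs² − (Σs)² = 9714 − 9409 = 305; nΣt² − (Σt)² = 46362 − 45369 = 993
r = -537 / √(305 × 993) = -537 / 550.3317 ≈ -0.976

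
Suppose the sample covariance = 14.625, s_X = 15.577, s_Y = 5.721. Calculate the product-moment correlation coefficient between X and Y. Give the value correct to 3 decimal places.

r = Cov(X,Y) / (s_X · s_Y) = 14.625 / (15.577 × 5.721)
  = 14.625 / 89.1160 ≈ 0.164

0.164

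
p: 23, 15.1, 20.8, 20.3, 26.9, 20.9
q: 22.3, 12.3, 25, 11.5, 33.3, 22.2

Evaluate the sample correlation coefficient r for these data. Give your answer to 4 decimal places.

0.8376

n = 6, Σp = 127, Σq = 126.6, Σp² = 2762.16, Σq² = 3007.56, Σpq = 2811.83
nΣpq − ΣpΣq = 16870.98 − 16078.2 = 792.78
nΣp² − (Σp)² = 16572.96 − 16129 = 443.96; nΣq² − (Σq)² = 18045.36 − 16027.56 = 2017.8
r = 792.78 / √(443.96 × 2017.8) = 792.78 / 946.4790 ≈ 0.8376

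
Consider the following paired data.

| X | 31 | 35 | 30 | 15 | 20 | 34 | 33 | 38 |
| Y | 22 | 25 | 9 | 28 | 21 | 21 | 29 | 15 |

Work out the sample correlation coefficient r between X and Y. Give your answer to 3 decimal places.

-0.291

n = 8, ΣX = 236, ΣY = 170, ΣX² = 7400, ΣY² = 3922, ΣXY = 4908
nΣXY − ΣXΣY = 39264 − 40120 = -856
nΣX² − (ΣX)² = 59200 − 55696 = 3504; nΣY² − (ΣY)² = 31376 − 28900 = 2476
r = -856 / √(3504 × 2476) = -856 / 2945.4888 ≈ -0.291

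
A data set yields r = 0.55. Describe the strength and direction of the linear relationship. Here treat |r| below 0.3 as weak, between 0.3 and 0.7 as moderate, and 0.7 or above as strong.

moderate positive

r = 0.55 > 0 so the relationship is positive.
|r| = 0.55, which falls in the moderate range.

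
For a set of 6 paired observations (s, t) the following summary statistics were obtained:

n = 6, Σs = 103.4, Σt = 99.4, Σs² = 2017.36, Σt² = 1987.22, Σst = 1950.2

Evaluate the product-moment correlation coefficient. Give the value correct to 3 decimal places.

0.838

r = (nΣst − ΣsΣt) / √[(nΣs² − (Σs)²)(nΣt² − (Σt)²)]
Numerator: 6×1950.2 − 103.4×99.4 = 1423.24
Denominator: √[(12104.16 − 10691.56)(11923.32 − 9880.36)] = √[1412.6 × 2042.96] = 1698.7894
r = 1423.24 / 1698.7894 ≈ 0.838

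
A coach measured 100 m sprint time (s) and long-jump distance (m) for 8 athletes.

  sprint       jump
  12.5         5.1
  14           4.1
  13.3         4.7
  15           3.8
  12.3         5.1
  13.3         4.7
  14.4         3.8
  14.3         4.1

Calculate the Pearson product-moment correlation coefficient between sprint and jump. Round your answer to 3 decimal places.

n = 8, Σx = 109.1, Σy = 35.4, Σx² = 1494.17, Σy² = 158.7, Σxy = 479.25
nΣxy − ΣxΣy = 3834 − 3862.14 = -28.14
nΣx² − (Σx)² = 11953.36 − 11902.81 = 50.55; nΣy² − (Σy)² = 1269.6 − 1253.16 = 16.44
r = -28.14 / √(50.55 × 16.44) = -28.14 / 28.8278 ≈ -0.976

-0.976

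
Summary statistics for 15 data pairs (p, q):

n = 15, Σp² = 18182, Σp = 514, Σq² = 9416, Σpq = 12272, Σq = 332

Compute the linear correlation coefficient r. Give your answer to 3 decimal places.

0.826

r = (nΣpq − ΣpΣq) / √[(nΣp² − (Σp)²)(nΣq² − (Σq)²)]
Numerator: 15×12272 − 514×332 = 13432
Denominator: √[(272730 − 264196)(141240 − 110224)] = √[8534 × 31016] = 16269.3130
r = 13432 / 16269.3130 ≈ 0.826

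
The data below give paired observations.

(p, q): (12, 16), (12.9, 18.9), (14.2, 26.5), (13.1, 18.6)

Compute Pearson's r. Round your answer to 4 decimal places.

n = 4, Σp = 52.2, Σq = 80, Σp² = 683.66, Σq² = 1661.42, Σpq = 1055.77
nΣpq − ΣpΣq = 4223.08 − 4176 = 47.08
nΣp² − (Σp)² = 2734.64 − 2724.84 = 9.8; nΣq² − (Σq)² = 6645.68 − 6400 = 245.68
r = 47.08 / √(9.8 × 245.68) = 47.08 / 49.0680 ≈ 0.9595

0.9595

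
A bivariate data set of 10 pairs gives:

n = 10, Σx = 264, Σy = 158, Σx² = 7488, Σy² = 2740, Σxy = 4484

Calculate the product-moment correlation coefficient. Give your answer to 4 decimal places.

r = (nΣxy − ΣxΣy) / √[(nΣx² − (Σx)²)(nΣy² − (Σy)²)]
Numerator: 10×4484 − 264×158 = 3128
Denominator: √[(74880 − 69696)(27400 − 24964)] = √[5184 × 2436] = 3553.6213
r = 3128 / 3553.6213 ≈ 0.8802

0.8802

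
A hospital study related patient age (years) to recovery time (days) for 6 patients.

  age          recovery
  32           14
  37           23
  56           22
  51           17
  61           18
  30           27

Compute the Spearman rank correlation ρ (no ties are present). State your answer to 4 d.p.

-0.2571

Rank age: 2, 3, 5, 4, 6, 1
Rank recovery: 1, 5, 4, 2, 3, 6
d = rank(age) − rank(recovery): 1, -2, 1, 2, 3, -5; Σd² = 44
ρ = 1 − 6Σd² / [n(n²−1)] = 1 − 6×44 / (6×35) = 1 − 264/210 ≈ -0.2571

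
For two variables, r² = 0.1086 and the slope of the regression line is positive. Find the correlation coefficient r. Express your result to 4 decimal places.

|r| = √0.1086 = 0.3295
The association is positive, so r = 0.3295.

0.3295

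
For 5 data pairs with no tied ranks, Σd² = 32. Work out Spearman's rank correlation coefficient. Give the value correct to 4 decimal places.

-0.6000

ρ = 1 − 6Σd² / [n(n²−1)] = 1 − 6×32 / (5×24)
  = 1 − 192/120 = 1 − 1.60000 ≈ -0.6000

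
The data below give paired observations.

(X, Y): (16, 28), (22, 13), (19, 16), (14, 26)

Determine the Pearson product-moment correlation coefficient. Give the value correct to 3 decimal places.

n = 4, ΣX = 71, ΣY = 83, ΣX² = 1297, ΣY² = 1885, ΣXY = 1402
nΣXY − ΣXΣY = 5608 − 5893 = -285
nΣX² − (ΣX)² = 5188 − 5041 = 147; nΣY² − (ΣY)² = 7540 − 6889 = 651
r = -285 / √(147 × 651) = -285 / 309.3493 ≈ -0.921

-0.921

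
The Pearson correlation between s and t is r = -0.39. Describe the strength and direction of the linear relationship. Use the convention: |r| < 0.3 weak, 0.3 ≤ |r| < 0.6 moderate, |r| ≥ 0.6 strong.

moderate negative

r = -0.39 < 0 so the relationship is negative.
|r| = 0.39, which falls in the moderate range.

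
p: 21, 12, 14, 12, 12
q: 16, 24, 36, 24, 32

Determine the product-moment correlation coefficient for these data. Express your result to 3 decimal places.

-0.612

n = 5, Σp = 71, Σq = 132, Σp² = 1069, Σq² = 3728, Σpq = 1800
nΣpq − ΣpΣq = 9000 − 9372 = -372
nΣp² − (Σp)² = 5345 − 5041 = 304; nΣq² − (Σq)² = 18640 − 17424 = 1216
r = -372 / √(304 × 1216) = -372 / 608.0000 ≈ -0.612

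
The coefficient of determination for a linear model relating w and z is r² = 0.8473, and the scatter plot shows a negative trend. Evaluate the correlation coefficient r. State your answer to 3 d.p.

-0.920

|r| = √0.8473 = 0.920
The association is negative, so r = −0.920.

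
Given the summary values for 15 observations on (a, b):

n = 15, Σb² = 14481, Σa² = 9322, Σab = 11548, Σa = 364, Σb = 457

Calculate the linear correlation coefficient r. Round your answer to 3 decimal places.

0.877

r = (nΣab − ΣaΣb) / √[(nΣa² − (Σa)²)(nΣb² − (Σb)²)]
Numerator: 15×11548 − 364×457 = 6872
Denominator: √[(139830 − 132496)(217215 − 208849)] = √[7334 × 8366] = 7833.0227
r = 6872 / 7833.0227 ≈ 0.877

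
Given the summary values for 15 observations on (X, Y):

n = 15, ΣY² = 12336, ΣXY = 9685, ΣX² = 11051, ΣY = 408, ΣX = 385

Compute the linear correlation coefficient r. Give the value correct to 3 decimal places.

-0.654

r = (nΣXY − ΣXΣY) / √[(nΣX² − (ΣX)²)(nΣY² − (ΣY)²)]
Numerator: 15×9685 − 385×408 = -11805
Denominator: √[(165765 − 148225)(185040 − 166464)] = √[17540 × 18576] = 18050.5690
r = -11805 / 18050.5690 ≈ -0.654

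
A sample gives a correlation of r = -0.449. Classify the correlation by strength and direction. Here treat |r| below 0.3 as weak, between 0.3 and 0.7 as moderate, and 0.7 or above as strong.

moderate negative

r = -0.449 < 0 so the relationship is negative.
|r| = 0.449, which falls in the moderate range.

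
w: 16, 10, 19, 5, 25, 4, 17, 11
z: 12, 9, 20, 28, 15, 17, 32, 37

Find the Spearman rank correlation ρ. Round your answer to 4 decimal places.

0.0000

Rank w: 5, 3, 7, 2, 8, 1, 6, 4
Rank z: 2, 1, 5, 6, 3, 4, 7, 8
d = rank(w) − rank(z): 3, 2, 2, -4, 5, -3, -1, -4; Σd² = 84
ρ = 1 − 6Σd² / [n(n²−1)] = 1 − 6×84 / (8×63) = 1 − 504/504 ≈ 0.0000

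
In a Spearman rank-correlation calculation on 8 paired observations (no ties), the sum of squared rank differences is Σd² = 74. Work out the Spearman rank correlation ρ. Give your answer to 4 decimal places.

ρ = 1 − 6Σd² / [n(n²−1)] = 1 − 6×74 / (8×63)
  = 1 − 444/504 = 1 − 0.88095 ≈ 0.1190

0.1190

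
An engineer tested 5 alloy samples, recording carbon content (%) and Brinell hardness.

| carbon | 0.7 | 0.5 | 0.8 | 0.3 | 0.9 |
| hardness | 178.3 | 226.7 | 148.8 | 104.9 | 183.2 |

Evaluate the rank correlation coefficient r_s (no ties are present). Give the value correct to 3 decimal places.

Rank carbon: 3, 2, 4, 1, 5
Rank hardness: 3, 5, 2, 1, 4
d = rank(carbon) − rank(hardness): 0, -3, 2, 0, 1; Σd² = 14
ρ = 1 − 6Σd² / [n(n²−1)] = 1 − 6×14 / (5×24) = 1 − 84/120 ≈ 0.300

0.300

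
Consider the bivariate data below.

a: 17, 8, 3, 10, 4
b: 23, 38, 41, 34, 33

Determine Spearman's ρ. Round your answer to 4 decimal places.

-0.7000

Rank a: 5, 3, 1, 4, 2
Rank b: 1, 4, 5, 3, 2
d = rank(a) − rank(b): 4, -1, -4, 1, 0; Σd² = 34
ρ = 1 − 6Σd² / [n(n²−1)] = 1 − 6×34 / (5×24) = 1 − 204/120 ≈ -0.7000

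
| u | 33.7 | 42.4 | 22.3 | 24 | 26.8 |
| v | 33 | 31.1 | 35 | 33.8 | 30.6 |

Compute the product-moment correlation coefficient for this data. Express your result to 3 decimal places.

n = 5, Σu = 149.2, Σv = 163.5, Σu² = 4724.98, Σv² = 5360.01, Σuv = 4842.52
nΣuv − ΣuΣv = 24212.6 − 24394.2 = -181.6
nΣu² − (Σu)² = 23624.9 − 22260.64 = 1364.26; nΣv² − (Σv)² = 26800.05 − 26732.25 = 67.8
r = -181.6 / √(1364.26 × 67.8) = -181.6 / 304.1329 ≈ -0.597

-0.597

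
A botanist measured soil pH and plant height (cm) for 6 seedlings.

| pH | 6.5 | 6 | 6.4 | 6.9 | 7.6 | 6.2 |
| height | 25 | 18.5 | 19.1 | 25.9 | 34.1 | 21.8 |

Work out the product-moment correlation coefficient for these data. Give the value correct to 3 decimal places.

0.948

n = 6, Σx = 39.6, Σy = 144.4, Σx² = 263.02, Σy² = 3640.92, Σxy = 968.77
nΣxy − ΣxΣy = 5812.62 − 5718.24 = 94.38
nΣx² − (Σx)² = 1578.12 − 1568.16 = 9.96; nΣy² − (Σy)² = 21845.52 − 20851.36 = 994.16
r = 94.38 / √(9.96 × 994.16) = 94.38 / 99.5080 ≈ 0.948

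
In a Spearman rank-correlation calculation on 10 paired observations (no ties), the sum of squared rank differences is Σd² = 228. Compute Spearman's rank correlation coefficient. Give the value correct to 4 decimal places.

-0.3818

ρ = 1 − 6Σd² / [n(n²−1)] = 1 − 6×228 / (10×99)
  = 1 − 1368/990 = 1 − 1.38182 ≈ -0.3818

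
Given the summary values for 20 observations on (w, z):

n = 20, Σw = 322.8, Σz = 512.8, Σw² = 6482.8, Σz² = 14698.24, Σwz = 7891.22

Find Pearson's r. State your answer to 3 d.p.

-0.274

r = (nΣwz − ΣwΣz) / √[(nΣw² − (Σw)²)(nΣz² − (Σz)²)]
Numerator: 20×7891.22 − 322.8×512.8 = -7707.44
Denominator: √[(129656 − 104199.84)(293964.8 − 262963.84)] = √[25456.16 × 31000.96] = 28092.0878
r = -7707.44 / 28092.0878 ≈ -0.274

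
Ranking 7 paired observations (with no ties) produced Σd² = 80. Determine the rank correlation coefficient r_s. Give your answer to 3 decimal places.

ρ = 1 − 6Σd² / [n(n²−1)] = 1 − 6×80 / (7×48)
  = 1 − 480/336 = 1 − 1.4286 ≈ -0.429

-0.429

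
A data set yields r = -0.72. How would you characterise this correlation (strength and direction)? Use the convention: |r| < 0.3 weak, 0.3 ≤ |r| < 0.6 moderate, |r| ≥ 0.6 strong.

r = -0.72 < 0 so the relationship is negative.
|r| = 0.72, which falls in the strong range.

strong negative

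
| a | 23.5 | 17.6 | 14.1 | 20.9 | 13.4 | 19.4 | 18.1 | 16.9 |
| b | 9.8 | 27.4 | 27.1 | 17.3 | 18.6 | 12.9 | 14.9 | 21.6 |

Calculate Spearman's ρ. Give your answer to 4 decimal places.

Rank a: 8, 4, 2, 7, 1, 6, 5, 3
Rank b: 1, 8, 7, 4, 5, 2, 3, 6
d = rank(a) − rank(b): 7, -4, -5, 3, -4, 4, 2, -3; Σd² = 144
ρ = 1 − 6Σd² / [n(n²−1)] = 1 − 6×144 / (8×63) = 1 − 864/504 ≈ -0.7143

-0.7143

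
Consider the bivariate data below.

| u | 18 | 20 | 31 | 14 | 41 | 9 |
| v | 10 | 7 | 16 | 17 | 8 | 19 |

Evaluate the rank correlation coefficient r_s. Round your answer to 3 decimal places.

-0.714

Rank u: 3, 4, 5, 2, 6, 1
Rank v: 3, 1, 4, 5, 2, 6
d = rank(u) − rank(v): 0, 3, 1, -3, 4, -5; Σd² = 60
ρ = 1 − 6Σd² / [n(n²−1)] = 1 − 6×60 / (6×35) = 1 − 360/210 ≈ -0.714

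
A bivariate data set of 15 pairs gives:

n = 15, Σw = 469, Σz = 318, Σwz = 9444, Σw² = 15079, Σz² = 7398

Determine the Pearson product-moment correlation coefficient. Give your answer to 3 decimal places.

r = (nΣwz − ΣwΣz) / √[(nΣw² − (Σw)²)(nΣz² − (Σz)²)]
Numerator: 15×9444 − 469×318 = -7482
Denominator: √[(226185 − 219961)(110970 − 101124)] = √[6224 × 9846] = 7828.2504
r = -7482 / 7828.2504 ≈ -0.956

-0.956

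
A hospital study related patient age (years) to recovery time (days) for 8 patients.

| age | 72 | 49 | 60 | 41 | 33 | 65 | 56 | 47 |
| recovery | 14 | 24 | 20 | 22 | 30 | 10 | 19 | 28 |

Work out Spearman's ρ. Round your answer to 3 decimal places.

Rank age: 8, 4, 6, 2, 1, 7, 5, 3
Rank recovery: 2, 6, 4, 5, 8, 1, 3, 7
d = rank(age) − rank(recovery): 6, -2, 2, -3, -7, 6, 2, -4; Σd² = 158
ρ = 1 − 6Σd² / [n(n²−1)] = 1 − 6×158 / (8×63) = 1 − 948/504 ≈ -0.881

-0.881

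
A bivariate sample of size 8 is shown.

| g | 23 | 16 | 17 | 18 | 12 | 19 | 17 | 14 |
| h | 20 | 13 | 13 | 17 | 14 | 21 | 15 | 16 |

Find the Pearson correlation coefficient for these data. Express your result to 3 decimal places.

n = 8, Σg = 136, Σh = 129, Σg² = 2388, Σh² = 2145, Σgh = 2241
nΣgh − ΣgΣh = 17928 − 17544 = 384
nΣg² − (Σg)² = 19104 − 18496 = 608; nΣh² − (Σh)² = 17160 − 16641 = 519
r = 384 / √(608 × 519) = 384 / 561.7402 ≈ 0.684

0.684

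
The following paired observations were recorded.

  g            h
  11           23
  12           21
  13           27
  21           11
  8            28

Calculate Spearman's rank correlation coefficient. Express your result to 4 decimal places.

-0.7000

Rank g: 2, 3, 4, 5, 1
Rank h: 3, 2, 4, 1, 5
d = rank(g) − rank(h): -1, 1, 0, 4, -4; Σd² = 34
ρ = 1 − 6Σd² / [n(n²−1)] = 1 − 6×34 / (5×24) = 1 − 204/120 ≈ -0.7000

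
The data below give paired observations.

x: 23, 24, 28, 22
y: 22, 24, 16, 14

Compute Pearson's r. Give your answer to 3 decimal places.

-0.133

n = 4, Σx = 97, Σy = 76, Σx² = 2373, Σy² = 1512, Σxy = 1838
nΣxy − ΣxΣy = 7352 − 7372 = -20
nΣx² − (Σx)² = 9492 − 9409 = 83; nΣy² − (Σy)² = 6048 − 5776 = 272
r = -20 / √(83 × 272) = -20 / 150.2531 ≈ -0.133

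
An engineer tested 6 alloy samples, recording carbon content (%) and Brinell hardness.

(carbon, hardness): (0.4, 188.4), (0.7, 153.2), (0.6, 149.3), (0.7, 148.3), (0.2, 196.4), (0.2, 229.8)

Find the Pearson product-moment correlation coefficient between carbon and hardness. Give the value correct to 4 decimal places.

n = 6, Σx = 2.8, Σy = 1065.4, Σx² = 1.58, Σy² = 194629.18, Σxy = 461.23
nΣxy − ΣxΣy = 2767.38 − 2983.12 = -215.74
nΣx² − (Σx)² = 9.48 − 7.84 = 1.64; nΣy² − (Σy)² = 1167775.08 − 1135077.16 = 32697.92
r = -215.74 / √(1.64 × 32697.92) = -215.74 / 231.5698 ≈ -0.9316

-0.9316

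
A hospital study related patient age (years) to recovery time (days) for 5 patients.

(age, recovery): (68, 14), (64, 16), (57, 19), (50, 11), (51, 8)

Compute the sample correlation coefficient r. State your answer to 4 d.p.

0.5396

n = 5, Σx = 290, Σy = 68, Σx² = 17070, Σy² = 998, Σxy = 4017
nΣxy − ΣxΣy = 20085 − 19720 = 365
nΣx² − (Σx)² = 85350 − 84100 = 1250; nΣy² − (Σy)² = 4990 − 4624 = 366
r = 365 / √(1250 × 366) = 365 / 676.3875 ≈ 0.5396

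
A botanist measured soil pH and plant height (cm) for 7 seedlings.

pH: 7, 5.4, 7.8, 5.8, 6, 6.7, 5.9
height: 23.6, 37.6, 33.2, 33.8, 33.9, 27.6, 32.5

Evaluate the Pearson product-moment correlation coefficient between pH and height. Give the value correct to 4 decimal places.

-0.5345

n = 7, Σx = 44.6, Σy = 222.2, Σx² = 288.34, Σy² = 7182.62, Σxy = 1403.31
nΣxy − ΣxΣy = 9823.17 − 9910.12 = -86.95
nΣx² − (Σx)² = 2018.38 − 1989.16 = 29.22; nΣy² − (Σy)² = 50278.34 − 49372.84 = 905.5
r = -86.95 / √(29.22 × 905.5) = -86.95 / 162.6613 ≈ -0.5345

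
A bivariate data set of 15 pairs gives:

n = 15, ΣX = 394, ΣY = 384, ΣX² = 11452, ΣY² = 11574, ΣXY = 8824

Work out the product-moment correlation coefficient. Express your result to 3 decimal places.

r = (nΣXY − ΣXΣY) / √[(nΣX² − (ΣX)²)(nΣY² − (ΣY)²)]
Numerator: 15×8824 − 394×384 = -18936
Denominator: √[(171780 − 155236)(173610 − 147456)] = √[16544 × 26154] = 20801.2446
r = -18936 / 20801.2446 ≈ -0.910

-0.910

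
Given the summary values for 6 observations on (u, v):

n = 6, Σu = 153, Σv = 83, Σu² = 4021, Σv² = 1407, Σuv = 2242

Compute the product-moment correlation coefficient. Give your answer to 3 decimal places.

r = (nΣuv − ΣuΣv) / √[(nΣu² − (Σu)²)(nΣv² − (Σv)²)]
Numerator: 6×2242 − 153×83 = 753
Denominator: √[(24126 − 23409)(8442 − 6889)] = √[717 × 1553] = 1055.2256
r = 753 / 1055.2256 ≈ 0.714

0.714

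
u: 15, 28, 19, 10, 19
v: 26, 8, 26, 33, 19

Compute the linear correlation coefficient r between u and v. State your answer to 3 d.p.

n = 5, Σu = 91, Σv = 112, Σu² = 1831, Σv² = 2866, Σuv = 1799
nΣuv − ΣuΣv = 8995 − 10192 = -1197
nΣu² − (Σu)² = 9155 − 8281 = 874; nΣv² − (Σv)² = 14330 − 12544 = 1786
r = -1197 / √(874 × 1786) = -1197 / 1249.3854 ≈ -0.958

-0.958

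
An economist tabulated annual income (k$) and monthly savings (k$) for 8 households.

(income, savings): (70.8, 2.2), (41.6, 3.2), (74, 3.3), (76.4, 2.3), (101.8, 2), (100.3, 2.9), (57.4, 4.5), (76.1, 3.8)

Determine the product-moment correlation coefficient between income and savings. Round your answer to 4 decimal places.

-0.4940

n = 8, Σx = 598.4, Σy = 24.2, Σx² = 47565.46, Σy² = 78.36, Σxy = 1750.75
nΣxy − ΣxΣy = 14006 − 14481.28 = -475.28
nΣx² − (Σx)² = 380523.68 − 358082.56 = 22441.12; nΣy² − (Σy)² = 626.88 − 585.64 = 41.24
r = -475.28 / √(22441.12 × 41.24) = -475.28 / 962.0144 ≈ -0.4940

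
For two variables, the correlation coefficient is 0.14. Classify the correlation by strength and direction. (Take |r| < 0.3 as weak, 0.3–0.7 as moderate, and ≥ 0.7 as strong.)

weak positive

r = 0.14 > 0 so the relationship is positive.
|r| = 0.14, which falls in the weak range.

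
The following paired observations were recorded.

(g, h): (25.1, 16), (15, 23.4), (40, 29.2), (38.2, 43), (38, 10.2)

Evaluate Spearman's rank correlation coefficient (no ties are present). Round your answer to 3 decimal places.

Rank g: 2, 1, 5, 4, 3
Rank h: 2, 3, 4, 5, 1
d = rank(g) − rank(h): 0, -2, 1, -1, 2; Σd² = 10
ρ = 1 − 6Σd² / [n(n²−1)] = 1 − 6×10 / (5×24) = 1 − 60/120 ≈ 0.500

0.500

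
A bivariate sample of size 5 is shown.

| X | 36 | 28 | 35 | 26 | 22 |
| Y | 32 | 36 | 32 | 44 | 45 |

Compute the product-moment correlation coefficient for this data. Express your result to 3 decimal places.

n = 5, ΣX = 147, ΣY = 189, ΣX² = 4465, ΣY² = 7305, ΣXY = 5414
nΣXY − ΣXΣY = 27070 − 27783 = -713
nΣX² − (ΣX)² = 22325 − 21609 = 716; nΣY² − (ΣY)² = 36525 − 35721 = 804
r = -713 / √(716 × 804) = -713 / 758.7252 ≈ -0.940

-0.940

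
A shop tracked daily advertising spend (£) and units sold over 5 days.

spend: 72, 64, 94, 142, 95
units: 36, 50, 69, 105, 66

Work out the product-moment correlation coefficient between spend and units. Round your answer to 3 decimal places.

n = 5, Σx = 467, Σy = 326, Σx² = 47305, Σy² = 23938, Σxy = 33458
nΣxy − ΣxΣy = 167290 − 152242 = 15048
nΣx² − (Σx)² = 236525 − 218089 = 18436; nΣy² − (Σy)² = 119690 − 106276 = 13414
r = 15048 / √(18436 × 13414) = 15048 / 15725.7910 ≈ 0.957

0.957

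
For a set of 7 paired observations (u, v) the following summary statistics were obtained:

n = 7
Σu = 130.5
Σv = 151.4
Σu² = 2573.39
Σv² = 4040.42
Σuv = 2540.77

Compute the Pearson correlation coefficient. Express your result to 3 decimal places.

r = (nΣuv − ΣuΣv) / √[(nΣu² − (Σu)²)(nΣv² − (Σv)²)]
Numerator: 7×2540.77 − 130.5×151.4 = -1972.31
Denominator: √[(18013.73 − 17030.25)(28282.94 − 22921.96)] = √[983.48 × 5360.98] = 2296.1743
r = -1972.31 / 2296.1743 ≈ -0.859

-0.859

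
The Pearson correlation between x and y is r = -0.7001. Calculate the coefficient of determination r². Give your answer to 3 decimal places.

r² = (-0.7001)² = 0.490

0.490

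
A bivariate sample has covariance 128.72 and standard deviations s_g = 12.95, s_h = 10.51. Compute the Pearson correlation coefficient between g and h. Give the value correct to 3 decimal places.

r = Cov(g,h) / (s_g · s_h) = 128.72 / (12.95 × 10.51)
  = 128.72 / 136.1045 ≈ 0.946

0.946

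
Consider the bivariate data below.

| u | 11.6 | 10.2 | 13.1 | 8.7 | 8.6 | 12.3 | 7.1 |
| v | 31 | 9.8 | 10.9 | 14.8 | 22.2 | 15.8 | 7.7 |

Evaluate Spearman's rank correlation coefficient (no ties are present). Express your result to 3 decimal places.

Rank u: 5, 4, 7, 3, 2, 6, 1
Rank v: 7, 2, 3, 4, 6, 5, 1
d = rank(u) − rank(v): -2, 2, 4, -1, -4, 1, 0; Σd² = 42
ρ = 1 − 6Σd² / [n(n²−1)] = 1 − 6×42 / (7×48) = 1 − 252/336 ≈ 0.250

0.250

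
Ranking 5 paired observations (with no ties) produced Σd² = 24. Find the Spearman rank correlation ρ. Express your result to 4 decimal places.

ρ = 1 − 6Σd² / [n(n²−1)] = 1 − 6×24 / (5×24)
  = 1 − 144/120 = 1 − 1.20000 ≈ -0.2000

-0.2000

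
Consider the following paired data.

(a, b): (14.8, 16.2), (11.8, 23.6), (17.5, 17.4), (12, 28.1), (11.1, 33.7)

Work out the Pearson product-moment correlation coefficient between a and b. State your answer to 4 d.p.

-0.8333

n = 5, Σa = 67.2, Σb = 119, Σa² = 931.74, Σb² = 3047.46, Σab = 1534.01
nΣab − ΣaΣb = 7670.05 − 7996.8 = -326.75
nΣa² − (Σa)² = 4658.7 − 4515.84 = 142.86; nΣb² − (Σb)² = 15237.3 − 14161 = 1076.3
r = -326.75 / √(142.86 × 1076.3) = -326.75 / 392.1227 ≈ -0.8333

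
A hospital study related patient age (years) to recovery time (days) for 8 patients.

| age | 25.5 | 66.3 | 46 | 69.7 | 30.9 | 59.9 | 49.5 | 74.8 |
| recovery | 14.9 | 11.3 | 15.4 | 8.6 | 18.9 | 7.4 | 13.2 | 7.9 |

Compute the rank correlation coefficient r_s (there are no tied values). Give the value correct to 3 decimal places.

Rank age: 1, 6, 3, 7, 2, 5, 4, 8
Rank recovery: 6, 4, 7, 3, 8, 1, 5, 2
d = rank(age) − rank(recovery): -5, 2, -4, 4, -6, 4, -1, 6; Σd² = 150
ρ = 1 − 6Σd² / [n(n²−1)] = 1 − 6×150 / (8×63) = 1 − 900/504 ≈ -0.786

-0.786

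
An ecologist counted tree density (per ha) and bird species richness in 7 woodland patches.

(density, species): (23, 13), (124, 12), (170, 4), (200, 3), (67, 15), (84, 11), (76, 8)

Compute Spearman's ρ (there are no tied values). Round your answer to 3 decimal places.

Rank density: 1, 5, 6, 7, 2, 4, 3
Rank species: 6, 5, 2, 1, 7, 4, 3
d = rank(density) − rank(species): -5, 0, 4, 6, -5, 0, 0; Σd² = 102
ρ = 1 − 6Σd² / [n(n²−1)] = 1 − 6×102 / (7×48) = 1 − 612/336 ≈ -0.821

-0.821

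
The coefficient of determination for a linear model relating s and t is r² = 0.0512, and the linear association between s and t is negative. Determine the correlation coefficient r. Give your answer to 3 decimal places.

-0.226

|r| = √0.0512 = 0.226
The association is negative, so r = −0.226.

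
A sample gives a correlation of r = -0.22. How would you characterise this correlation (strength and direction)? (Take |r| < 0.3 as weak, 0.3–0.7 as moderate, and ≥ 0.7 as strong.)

r = -0.22 < 0 so the relationship is negative.
|r| = 0.22, which falls in the weak range.

weak negative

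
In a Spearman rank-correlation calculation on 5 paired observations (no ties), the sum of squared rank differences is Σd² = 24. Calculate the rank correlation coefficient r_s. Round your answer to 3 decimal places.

-0.200

ρ = 1 − 6Σd² / [n(n²−1)] = 1 − 6×24 / (5×24)
  = 1 − 144/120 = 1 − 1.2000 ≈ -0.200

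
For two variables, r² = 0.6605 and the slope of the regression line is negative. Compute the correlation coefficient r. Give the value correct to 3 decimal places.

-0.813

|r| = √0.6605 = 0.813
The association is negative, so r = −0.813.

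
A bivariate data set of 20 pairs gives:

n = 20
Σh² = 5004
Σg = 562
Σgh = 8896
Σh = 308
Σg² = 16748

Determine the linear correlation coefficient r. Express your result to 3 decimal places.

0.483

r = (nΣgh − ΣgΣh) / √[(nΣg² − (Σg)²)(nΣh² − (Σh)²)]
Numerator: 20×8896 − 562×308 = 4824
Denominator: √[(334960 − 315844)(100080 − 94864)] = √[19116 × 5216] = 9985.4422
r = 4824 / 9985.4422 ≈ 0.483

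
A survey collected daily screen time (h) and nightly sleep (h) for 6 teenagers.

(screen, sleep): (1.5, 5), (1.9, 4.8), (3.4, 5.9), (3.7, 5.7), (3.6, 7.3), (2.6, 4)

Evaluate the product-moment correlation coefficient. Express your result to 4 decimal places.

0.6504

n = 6, Σx = 16.7, Σy = 32.7, Σx² = 50.83, Σy² = 184.63, Σxy = 94.45
nΣxy − ΣxΣy = 566.7 − 546.09 = 20.61
nΣx² − (Σx)² = 304.98 − 278.89 = 26.09; nΣy² − (Σy)² = 1107.78 − 1069.29 = 38.49
r = 20.61 / √(26.09 × 38.49) = 20.61 / 31.6892 ≈ 0.6504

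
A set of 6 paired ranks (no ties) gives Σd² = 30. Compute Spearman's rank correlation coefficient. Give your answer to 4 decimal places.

ρ = 1 − 6Σd² / [n(n²−1)] = 1 − 6×30 / (6×35)
  = 1 − 180/210 = 1 − 0.85714 ≈ 0.1429

0.1429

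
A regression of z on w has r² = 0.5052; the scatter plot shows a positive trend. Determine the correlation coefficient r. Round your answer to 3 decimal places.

|r| = √0.5052 = 0.711
The association is positive, so r = 0.711.

0.711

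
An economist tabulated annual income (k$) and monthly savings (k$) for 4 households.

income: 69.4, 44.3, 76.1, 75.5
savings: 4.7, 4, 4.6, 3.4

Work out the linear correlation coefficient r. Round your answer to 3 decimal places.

n = 4, Σx = 265.3, Σy = 16.7, Σx² = 18270.31, Σy² = 70.81, Σxy = 1110.14
nΣxy − ΣxΣy = 4440.56 − 4430.51 = 10.05
nΣx² − (Σx)² = 73081.24 − 70384.09 = 2697.15; nΣy² − (Σy)² = 283.24 − 278.89 = 4.35
r = 10.05 / √(2697.15 × 4.35) = 10.05 / 108.3171 ≈ 0.093

0.093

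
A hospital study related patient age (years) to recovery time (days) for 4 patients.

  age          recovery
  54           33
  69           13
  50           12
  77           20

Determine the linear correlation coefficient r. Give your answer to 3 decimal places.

n = 4, Σx = 250, Σy = 78, Σx² = 16106, Σy² = 1802, Σxy = 4819
nΣxy − ΣxΣy = 19276 − 19500 = -224
nΣx² − (Σx)² = 64424 − 62500 = 1924; nΣy² − (Σy)² = 7208 − 6084 = 1124
r = -224 / √(1924 × 1124) = -224 / 1470.5700 ≈ -0.152

-0.152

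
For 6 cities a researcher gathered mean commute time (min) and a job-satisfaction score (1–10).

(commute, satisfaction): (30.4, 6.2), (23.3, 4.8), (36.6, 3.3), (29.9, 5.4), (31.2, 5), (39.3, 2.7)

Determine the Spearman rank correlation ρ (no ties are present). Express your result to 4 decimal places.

-0.6000

Rank commute: 3, 1, 5, 2, 4, 6
Rank satisfaction: 6, 3, 2, 5, 4, 1
d = rank(commute) − rank(satisfaction): -3, -2, 3, -3, 0, 5; Σd² = 56
ρ = 1 − 6Σd² / [n(n²−1)] = 1 − 6×56 / (6×35) = 1 − 336/210 ≈ -0.6000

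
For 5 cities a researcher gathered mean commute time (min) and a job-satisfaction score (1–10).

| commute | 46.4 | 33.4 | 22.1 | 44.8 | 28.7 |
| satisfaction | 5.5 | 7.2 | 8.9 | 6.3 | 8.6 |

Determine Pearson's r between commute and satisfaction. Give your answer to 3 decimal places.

-0.971

n = 5, Σx = 175.4, Σy = 36.5, Σx² = 6587.66, Σy² = 274.95, Σxy = 1221.43
nΣxy − ΣxΣy = 6107.15 − 6402.1 = -294.95
nΣx² − (Σx)² = 32938.3 − 30765.16 = 2173.14; nΣy² − (Σy)² = 1374.75 − 1332.25 = 42.5
r = -294.95 / √(2173.14 × 42.5) = -294.95 / 303.9053 ≈ -0.971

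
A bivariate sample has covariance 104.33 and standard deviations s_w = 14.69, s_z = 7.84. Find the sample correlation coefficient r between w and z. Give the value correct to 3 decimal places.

0.906

r = Cov(w,z) / (s_w · s_z) = 104.33 / (14.69 × 7.84)
  = 104.33 / 115.1696 ≈ 0.906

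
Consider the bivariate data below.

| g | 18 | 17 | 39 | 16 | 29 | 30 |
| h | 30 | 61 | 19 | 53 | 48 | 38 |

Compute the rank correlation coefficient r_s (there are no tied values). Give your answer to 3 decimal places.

Rank g: 3, 2, 6, 1, 4, 5
Rank h: 2, 6, 1, 5, 4, 3
d = rank(g) − rank(h): 1, -4, 5, -4, 0, 2; Σd² = 62
ρ = 1 − 6Σd² / [n(n²−1)] = 1 − 6×62 / (6×35) = 1 − 372/210 ≈ -0.771

-0.771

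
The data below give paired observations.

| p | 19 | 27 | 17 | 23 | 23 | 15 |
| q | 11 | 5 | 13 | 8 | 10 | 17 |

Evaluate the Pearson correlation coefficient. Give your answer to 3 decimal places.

n = 6, Σp = 124, Σq = 64, Σp² = 2662, Σq² = 768, Σpq = 1234
nΣpq − ΣpΣq = 7404 − 7936 = -532
nΣp² − (Σp)² = 15972 − 15376 = 596; nΣq² − (Σq)² = 4608 − 4096 = 512
r = -532 / √(596 × 512) = -532 / 552.4056 ≈ -0.963

-0.963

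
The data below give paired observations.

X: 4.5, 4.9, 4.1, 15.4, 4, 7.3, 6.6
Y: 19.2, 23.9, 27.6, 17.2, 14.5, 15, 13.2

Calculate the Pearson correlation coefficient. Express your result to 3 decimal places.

n = 7, ΣX = 46.8, ΣY = 130.6, ΣX² = 411.08, ΣY² = 2606.94, ΣXY = 836.17
nΣXY − ΣXΣY = 5853.19 − 6112.08 = -258.89
nΣX² − (ΣX)² = 2877.56 − 2190.24 = 687.32; nΣY² − (ΣY)² = 18248.58 − 17056.36 = 1192.22
r = -258.89 / √(687.32 × 1192.22) = -258.89 / 905.2274 ≈ -0.286

-0.286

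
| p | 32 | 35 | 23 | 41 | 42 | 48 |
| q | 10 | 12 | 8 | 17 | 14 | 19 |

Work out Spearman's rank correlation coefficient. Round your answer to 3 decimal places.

0.943

Rank p: 2, 3, 1, 4, 5, 6
Rank q: 2, 3, 1, 5, 4, 6
d = rank(p) − rank(q): 0, 0, 0, -1, 1, 0; Σd² = 2
ρ = 1 − 6Σd² / [n(n²−1)] = 1 − 6×2 / (6×35) = 1 − 12/210 ≈ 0.943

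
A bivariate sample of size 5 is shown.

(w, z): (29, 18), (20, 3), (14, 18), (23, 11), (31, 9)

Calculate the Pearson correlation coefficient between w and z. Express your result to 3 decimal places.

-0.083

n = 5, Σw = 117, Σz = 59, Σw² = 2927, Σz² = 859, Σwz = 1366
nΣwz − ΣwΣz = 6830 − 6903 = -73
nΣw² − (Σw)² = 14635 − 13689 = 946; nΣz² − (Σz)² = 4295 − 3481 = 814
r = -73 / √(946 × 814) = -73 / 877.5215 ≈ -0.083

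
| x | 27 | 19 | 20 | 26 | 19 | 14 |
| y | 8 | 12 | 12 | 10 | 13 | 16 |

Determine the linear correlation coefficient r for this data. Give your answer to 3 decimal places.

n = 6, Σx = 125, Σy = 71, Σx² = 2723, Σy² = 877, Σxy = 1415
nΣxy − ΣxΣy = 8490 − 8875 = -385
nΣx² − (Σx)² = 16338 − 15625 = 713; nΣy² − (Σy)² = 5262 − 5041 = 221
r = -385 / √(713 × 221) = -385 / 396.9547 ≈ -0.970

-0.970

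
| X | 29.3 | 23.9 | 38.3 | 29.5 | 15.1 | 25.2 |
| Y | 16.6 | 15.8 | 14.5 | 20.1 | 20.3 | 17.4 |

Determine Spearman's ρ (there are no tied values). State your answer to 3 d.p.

Rank X: 4, 2, 6, 5, 1, 3
Rank Y: 3, 2, 1, 5, 6, 4
d = rank(X) − rank(Y): 1, 0, 5, 0, -5, -1; Σd² = 52
ρ = 1 − 6Σd² / [n(n²−1)] = 1 − 6×52 / (6×35) = 1 − 312/210 ≈ -0.486

-0.486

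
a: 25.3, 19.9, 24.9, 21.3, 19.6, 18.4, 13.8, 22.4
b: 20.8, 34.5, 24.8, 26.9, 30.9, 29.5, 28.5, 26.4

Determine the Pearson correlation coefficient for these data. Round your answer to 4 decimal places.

n = 8, Σa = 165.6, Σb = 222.3, Σa² = 3524.72, Σb² = 6295.81, Σab = 4536.38
nΣab − ΣaΣb = 36291.04 − 36812.88 = -521.84
nΣa² − (Σa)² = 28197.76 − 27423.36 = 774.4; nΣb² − (Σb)² = 50366.48 − 49417.29 = 949.19
r = -521.84 / √(774.4 × 949.19) = -521.84 / 857.3522 ≈ -0.6087

-0.6087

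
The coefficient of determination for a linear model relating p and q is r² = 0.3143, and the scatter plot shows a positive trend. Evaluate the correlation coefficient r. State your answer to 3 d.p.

|r| = √0.3143 = 0.561
The association is positive, so r = 0.561.

0.561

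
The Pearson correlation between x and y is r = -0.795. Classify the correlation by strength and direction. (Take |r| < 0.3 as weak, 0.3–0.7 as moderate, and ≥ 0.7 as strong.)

r = -0.795 < 0 so the relationship is negative.
|r| = 0.795, which falls in the strong range.

strong negative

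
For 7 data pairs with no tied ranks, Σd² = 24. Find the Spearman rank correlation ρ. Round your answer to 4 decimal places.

ρ = 1 − 6Σd² / [n(n²−1)] = 1 − 6×24 / (7×48)
  = 1 − 144/336 = 1 − 0.42857 ≈ 0.5714

0.5714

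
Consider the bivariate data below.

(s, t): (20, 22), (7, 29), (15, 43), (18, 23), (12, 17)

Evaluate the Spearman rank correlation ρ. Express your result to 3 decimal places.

Rank s: 5, 1, 3, 4, 2
Rank t: 2, 4, 5, 3, 1
d = rank(s) − rank(t): 3, -3, -2, 1, 1; Σd² = 24
ρ = 1 − 6Σd² / [n(n²−1)] = 1 − 6×24 / (5×24) = 1 − 144/120 ≈ -0.200

-0.200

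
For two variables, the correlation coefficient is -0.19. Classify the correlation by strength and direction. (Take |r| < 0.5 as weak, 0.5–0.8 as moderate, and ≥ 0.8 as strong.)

r = -0.19 < 0 so the relationship is negative.
|r| = 0.19, which falls in the weak range.

weak negative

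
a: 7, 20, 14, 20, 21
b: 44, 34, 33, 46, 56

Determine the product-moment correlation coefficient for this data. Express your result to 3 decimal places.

0.234

n = 5, Σa = 82, Σb = 213, Σa² = 1486, Σb² = 9433, Σab = 3546
nΣab − ΣaΣb = 17730 − 17466 = 264
nΣa² − (Σa)² = 7430 − 6724 = 706; nΣb² − (Σb)² = 47165 − 45369 = 1796
r = 264 / √(706 × 1796) = 264 / 1126.0444 ≈ 0.234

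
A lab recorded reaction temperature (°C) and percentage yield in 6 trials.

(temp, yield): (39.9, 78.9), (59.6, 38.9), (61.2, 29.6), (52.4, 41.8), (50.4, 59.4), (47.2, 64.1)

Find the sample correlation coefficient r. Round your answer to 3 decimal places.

-0.964

n = 6, Σx = 310.7, Σy = 312.7, Σx² = 16403.37, Σy² = 17998.99, Σxy = 15487.67
nΣxy − ΣxΣy = 92926.02 − 97155.89 = -4229.87
nΣx² − (Σx)² = 98420.22 − 96534.49 = 1885.73; nΣy² − (Σy)² = 107993.94 − 97781.29 = 10212.65
r = -4229.87 / √(1885.73 × 10212.65) = -4229.87 / 4388.4280 ≈ -0.964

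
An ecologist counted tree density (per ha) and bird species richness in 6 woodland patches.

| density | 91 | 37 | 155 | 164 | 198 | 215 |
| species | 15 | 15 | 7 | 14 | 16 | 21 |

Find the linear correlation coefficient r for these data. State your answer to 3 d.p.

n = 6, Σx = 860, Σy = 88, Σx² = 146000, Σy² = 1392, Σxy = 12984
nΣxy − ΣxΣy = 77904 − 75680 = 2224
nΣx² − (Σx)² = 876000 − 739600 = 136400; nΣy² − (Σy)² = 8352 − 7744 = 608
r = 2224 / √(136400 × 608) = 2224 / 9106.6569 ≈ 0.244

0.244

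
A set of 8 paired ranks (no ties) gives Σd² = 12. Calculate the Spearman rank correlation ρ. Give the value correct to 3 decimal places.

0.857

ρ = 1 − 6Σd² / [n(n²−1)] = 1 − 6×12 / (8×63)
  = 1 − 72/504 = 1 − 0.1429 ≈ 0.857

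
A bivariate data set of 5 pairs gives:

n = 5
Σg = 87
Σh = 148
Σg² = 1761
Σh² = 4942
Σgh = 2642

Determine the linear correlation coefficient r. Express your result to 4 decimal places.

0.1793

r = (nΣgh − ΣgΣh) / √[(nΣg² − (Σg)²)(nΣh² − (Σh)²)]
Numerator: 5×2642 − 87×148 = 334
Denominator: √[(8805 − 7569)(24710 − 21904)] = √[1236 × 2806] = 1862.3147
r = 334 / 1862.3147 ≈ 0.1793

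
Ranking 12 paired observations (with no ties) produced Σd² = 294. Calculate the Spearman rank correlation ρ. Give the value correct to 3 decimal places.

-0.028

ρ = 1 − 6Σd² / [n(n²−1)] = 1 − 6×294 / (12×143)
  = 1 − 1764/1716 = 1 − 1.0280 ≈ -0.028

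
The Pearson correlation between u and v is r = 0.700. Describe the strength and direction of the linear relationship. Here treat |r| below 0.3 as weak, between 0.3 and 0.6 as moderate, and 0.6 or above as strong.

strong positive

r = 0.700 > 0 so the relationship is positive.
|r| = 0.700, which falls in the strong range.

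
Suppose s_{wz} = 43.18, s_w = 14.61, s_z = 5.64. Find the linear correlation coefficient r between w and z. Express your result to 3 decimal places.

0.524

r = Cov(w,z) / (s_w · s_z) = 43.18 / (14.61 × 5.64)
  = 43.18 / 82.4004 ≈ 0.524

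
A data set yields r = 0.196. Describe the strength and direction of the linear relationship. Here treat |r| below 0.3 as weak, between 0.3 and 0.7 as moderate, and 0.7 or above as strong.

r = 0.196 > 0 so the relationship is positive.
|r| = 0.196, which falls in the weak range.

weak positive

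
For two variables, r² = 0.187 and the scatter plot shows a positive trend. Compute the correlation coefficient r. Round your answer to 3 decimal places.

|r| = √0.187 = 0.432
The association is positive, so r = 0.432.

0.432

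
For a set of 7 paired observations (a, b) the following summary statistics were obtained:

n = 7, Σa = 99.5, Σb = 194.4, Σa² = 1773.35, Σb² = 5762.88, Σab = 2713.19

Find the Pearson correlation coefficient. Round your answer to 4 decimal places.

r = (nΣab − ΣaΣb) / √[(nΣa² − (Σa)²)(nΣb² − (Σb)²)]
Numerator: 7×2713.19 − 99.5×194.4 = -350.47
Denominator: √[(12413.45 − 9900.25)(40340.16 − 37791.36)] = √[2513.2 × 2548.8] = 2530.9374
r = -350.47 / 2530.9374 ≈ -0.1385

-0.1385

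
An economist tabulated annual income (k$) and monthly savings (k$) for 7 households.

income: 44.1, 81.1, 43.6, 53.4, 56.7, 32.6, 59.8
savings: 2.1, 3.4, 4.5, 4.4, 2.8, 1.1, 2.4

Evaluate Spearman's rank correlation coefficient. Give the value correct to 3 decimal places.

0.214

Rank income: 3, 7, 2, 4, 5, 1, 6
Rank savings: 2, 5, 7, 6, 4, 1, 3
d = rank(income) − rank(savings): 1, 2, -5, -2, 1, 0, 3; Σd² = 44
ρ = 1 − 6Σd² / [n(n²−1)] = 1 − 6×44 / (7×48) = 1 − 264/336 ≈ 0.214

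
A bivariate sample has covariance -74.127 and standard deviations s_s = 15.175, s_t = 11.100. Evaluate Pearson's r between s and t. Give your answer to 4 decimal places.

r = Cov(s,t) / (s_s · s_t) = -74.127 / (15.175 × 11.100)
  = -74.127 / 168.4425 ≈ -0.4401

-0.4401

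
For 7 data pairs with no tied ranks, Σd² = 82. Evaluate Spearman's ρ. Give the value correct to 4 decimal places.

ρ = 1 − 6Σd² / [n(n²−1)] = 1 − 6×82 / (7×48)
  = 1 − 492/336 = 1 − 1.46429 ≈ -0.4643

-0.4643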